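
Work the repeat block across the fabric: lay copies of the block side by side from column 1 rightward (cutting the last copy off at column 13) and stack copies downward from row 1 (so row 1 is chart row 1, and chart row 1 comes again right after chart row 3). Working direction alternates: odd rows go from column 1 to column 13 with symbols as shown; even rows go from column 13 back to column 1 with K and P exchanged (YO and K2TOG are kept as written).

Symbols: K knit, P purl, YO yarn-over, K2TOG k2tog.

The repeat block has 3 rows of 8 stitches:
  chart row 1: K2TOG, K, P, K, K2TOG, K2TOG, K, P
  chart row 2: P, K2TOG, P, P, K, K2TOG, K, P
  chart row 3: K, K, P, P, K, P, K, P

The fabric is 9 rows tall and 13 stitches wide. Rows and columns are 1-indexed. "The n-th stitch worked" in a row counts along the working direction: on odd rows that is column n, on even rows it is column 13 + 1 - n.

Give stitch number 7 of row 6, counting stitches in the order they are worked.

Row 6 uses chart row ((6-1) mod 3)+1 = 3. Row 6 is even, so WS.
Chart row 3 tiled across columns 1-13: K K P P K P K P K K P P K
WS row: flip the tiled sequence (start at column 13) and apply K<->P; YO and K2TOG stay.
Row 6 as worked: P K K P P K P K P K K P P
Stitch 7 in working order -> P

Stitch:
P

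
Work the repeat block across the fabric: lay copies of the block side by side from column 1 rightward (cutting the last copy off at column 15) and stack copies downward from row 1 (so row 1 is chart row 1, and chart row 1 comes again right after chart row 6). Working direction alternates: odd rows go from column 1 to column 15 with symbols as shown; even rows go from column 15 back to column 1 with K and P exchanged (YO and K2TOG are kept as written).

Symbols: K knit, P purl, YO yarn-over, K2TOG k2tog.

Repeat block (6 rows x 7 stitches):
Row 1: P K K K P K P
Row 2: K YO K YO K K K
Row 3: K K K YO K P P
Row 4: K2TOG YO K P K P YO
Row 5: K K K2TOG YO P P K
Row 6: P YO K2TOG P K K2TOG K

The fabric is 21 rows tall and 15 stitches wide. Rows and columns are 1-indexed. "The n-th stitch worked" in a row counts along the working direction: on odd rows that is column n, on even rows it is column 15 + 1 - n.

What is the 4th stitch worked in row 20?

Row 20: (20-1) mod 6 = 1, so use chart row 2. Even row -> WS.
Chart row 2 tiled across columns 1-15: K YO K YO K K K K YO K YO K K K K
WS: work from column 15 back to column 1 (reverse the tiled row), swapping K<->P (YO and K2TOG unchanged).
Row 20 as worked: P P P P YO P YO P P P P YO P YO P
Stitch 4 in working order -> P

Result:
P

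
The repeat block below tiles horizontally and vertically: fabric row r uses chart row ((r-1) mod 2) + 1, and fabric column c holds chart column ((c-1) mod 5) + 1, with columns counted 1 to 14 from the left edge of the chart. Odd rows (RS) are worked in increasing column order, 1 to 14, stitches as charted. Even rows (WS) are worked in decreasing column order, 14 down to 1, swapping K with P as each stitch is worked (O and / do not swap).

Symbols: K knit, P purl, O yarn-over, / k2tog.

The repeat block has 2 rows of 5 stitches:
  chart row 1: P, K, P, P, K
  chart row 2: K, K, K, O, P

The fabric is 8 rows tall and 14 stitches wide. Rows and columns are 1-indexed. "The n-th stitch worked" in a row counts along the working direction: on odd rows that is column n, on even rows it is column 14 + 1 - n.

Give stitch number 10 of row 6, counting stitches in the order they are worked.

Row 6 uses chart row ((6-1) mod 2)+1 = 2. Row 6 is even, so WS.
Chart row 2 tiled across columns 1-14: K K K O P K K K O P K K K O
Wrong side: read the tiled row from column 14 down to 1 and exchange K with P (leave O, /).
Row 6 as worked: O P P P K O P P P K O P P P
The 10th stitch worked is K.

Result:
K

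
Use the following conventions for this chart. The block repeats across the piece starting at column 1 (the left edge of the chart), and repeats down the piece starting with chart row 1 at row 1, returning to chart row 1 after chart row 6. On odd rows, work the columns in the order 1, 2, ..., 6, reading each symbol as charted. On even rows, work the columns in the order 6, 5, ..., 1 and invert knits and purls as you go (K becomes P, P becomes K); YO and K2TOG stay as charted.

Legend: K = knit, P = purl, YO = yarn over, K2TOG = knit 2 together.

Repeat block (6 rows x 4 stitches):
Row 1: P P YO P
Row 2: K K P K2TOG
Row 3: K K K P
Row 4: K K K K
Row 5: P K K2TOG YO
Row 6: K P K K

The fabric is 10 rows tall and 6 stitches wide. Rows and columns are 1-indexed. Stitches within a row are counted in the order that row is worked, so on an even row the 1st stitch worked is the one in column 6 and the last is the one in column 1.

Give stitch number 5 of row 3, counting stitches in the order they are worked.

== STITCH ==
K

Derivation:
Row 3: (3-1) mod 6 = 2, so use chart row 3. Odd row -> RS.
Chart row 3 tiled across columns 1-6: K K K P K K
RS row: no reversal, no swap; stitch n worked = column n.
Stitch 5 in working order -> K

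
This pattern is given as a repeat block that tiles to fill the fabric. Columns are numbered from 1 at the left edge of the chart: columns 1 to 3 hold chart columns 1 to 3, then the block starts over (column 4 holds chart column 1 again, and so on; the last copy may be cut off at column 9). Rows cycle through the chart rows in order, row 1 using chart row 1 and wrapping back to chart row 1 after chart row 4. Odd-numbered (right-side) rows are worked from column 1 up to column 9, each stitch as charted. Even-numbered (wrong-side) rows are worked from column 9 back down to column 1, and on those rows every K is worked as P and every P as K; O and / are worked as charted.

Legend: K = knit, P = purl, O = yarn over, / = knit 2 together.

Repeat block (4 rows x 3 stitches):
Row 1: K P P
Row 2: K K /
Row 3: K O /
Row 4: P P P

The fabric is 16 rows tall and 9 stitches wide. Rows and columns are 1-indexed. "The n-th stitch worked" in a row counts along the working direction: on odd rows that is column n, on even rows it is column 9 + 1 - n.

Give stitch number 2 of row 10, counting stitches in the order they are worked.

Row 10: (10-1) mod 4 = 1, so use chart row 2. Even row -> WS.
Chart row 2 tiled across columns 1-9: K K / K K / K K /
WS: work from column 9 back to column 1 (reverse the tiled row), swapping K<->P (O and / unchanged).
Row 10 as worked: / P P / P P / P P
Counting 2 along the worked row gives P.

== STITCH ==
P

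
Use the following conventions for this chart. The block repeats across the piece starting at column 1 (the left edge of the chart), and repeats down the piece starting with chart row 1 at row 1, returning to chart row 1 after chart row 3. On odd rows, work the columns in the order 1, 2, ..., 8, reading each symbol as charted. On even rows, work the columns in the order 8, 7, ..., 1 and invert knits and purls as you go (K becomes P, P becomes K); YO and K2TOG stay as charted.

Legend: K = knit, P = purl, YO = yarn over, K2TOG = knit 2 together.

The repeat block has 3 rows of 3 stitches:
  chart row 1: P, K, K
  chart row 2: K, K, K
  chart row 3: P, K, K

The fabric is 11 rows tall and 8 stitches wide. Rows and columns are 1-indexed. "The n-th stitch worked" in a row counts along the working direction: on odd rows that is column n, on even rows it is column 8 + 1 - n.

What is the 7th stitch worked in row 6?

Result:
P

Derivation:
Row 6 uses chart row ((6-1) mod 3)+1 = 3. Row 6 is even, so WS.
Chart row 3 tiled across columns 1-8: P K K P K K P K
Wrong side: read the tiled row from column 8 down to 1 and exchange K with P (leave YO, K2TOG).
Row 6 as worked: P K P P K P P K
Counting 7 along the worked row gives P.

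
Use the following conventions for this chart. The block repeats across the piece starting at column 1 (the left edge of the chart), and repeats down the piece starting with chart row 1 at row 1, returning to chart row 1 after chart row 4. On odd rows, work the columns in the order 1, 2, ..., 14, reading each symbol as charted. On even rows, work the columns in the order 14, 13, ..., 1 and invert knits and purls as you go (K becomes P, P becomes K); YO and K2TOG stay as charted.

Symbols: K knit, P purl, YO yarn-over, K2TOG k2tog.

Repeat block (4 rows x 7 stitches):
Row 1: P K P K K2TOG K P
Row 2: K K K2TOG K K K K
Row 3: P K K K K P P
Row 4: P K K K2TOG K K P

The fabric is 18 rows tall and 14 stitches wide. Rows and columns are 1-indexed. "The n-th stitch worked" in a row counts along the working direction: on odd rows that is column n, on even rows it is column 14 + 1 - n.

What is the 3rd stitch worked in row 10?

Row 10: (10-1) mod 4 = 1, so use chart row 2. Even row -> WS.
Chart row 2 tiled across columns 1-14: K K K2TOG K K K K K K K2TOG K K K K
WS: work from column 14 back to column 1 (reverse the tiled row), swapping K<->P (YO and K2TOG unchanged).
Row 10 as worked: P P P P K2TOG P P P P P P K2TOG P P
Stitch 3 in working order -> P

Result:
P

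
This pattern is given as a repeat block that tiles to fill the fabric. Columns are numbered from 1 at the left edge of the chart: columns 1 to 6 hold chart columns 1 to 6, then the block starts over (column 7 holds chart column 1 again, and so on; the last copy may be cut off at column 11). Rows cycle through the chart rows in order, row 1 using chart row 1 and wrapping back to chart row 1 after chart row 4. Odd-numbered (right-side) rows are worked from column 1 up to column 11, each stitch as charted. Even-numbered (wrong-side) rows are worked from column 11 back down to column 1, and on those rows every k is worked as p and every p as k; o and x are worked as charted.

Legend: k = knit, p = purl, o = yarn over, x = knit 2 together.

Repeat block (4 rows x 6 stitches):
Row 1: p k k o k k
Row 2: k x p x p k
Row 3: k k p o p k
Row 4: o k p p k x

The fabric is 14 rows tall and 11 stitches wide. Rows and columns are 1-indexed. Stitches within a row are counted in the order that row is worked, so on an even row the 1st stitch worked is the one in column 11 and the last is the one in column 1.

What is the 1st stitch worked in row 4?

Row 4: (4-1) mod 4 = 3, so use chart row 4. Even row -> WS.
Chart row 4 tiled across columns 1-11: o k p p k x o k p p k
WS: work from column 11 back to column 1 (reverse the tiled row), swapping k<->p (o and x unchanged).
Row 4 as worked: p k k p o x p k k p o
Counting 1 along the worked row gives p.

Result:
p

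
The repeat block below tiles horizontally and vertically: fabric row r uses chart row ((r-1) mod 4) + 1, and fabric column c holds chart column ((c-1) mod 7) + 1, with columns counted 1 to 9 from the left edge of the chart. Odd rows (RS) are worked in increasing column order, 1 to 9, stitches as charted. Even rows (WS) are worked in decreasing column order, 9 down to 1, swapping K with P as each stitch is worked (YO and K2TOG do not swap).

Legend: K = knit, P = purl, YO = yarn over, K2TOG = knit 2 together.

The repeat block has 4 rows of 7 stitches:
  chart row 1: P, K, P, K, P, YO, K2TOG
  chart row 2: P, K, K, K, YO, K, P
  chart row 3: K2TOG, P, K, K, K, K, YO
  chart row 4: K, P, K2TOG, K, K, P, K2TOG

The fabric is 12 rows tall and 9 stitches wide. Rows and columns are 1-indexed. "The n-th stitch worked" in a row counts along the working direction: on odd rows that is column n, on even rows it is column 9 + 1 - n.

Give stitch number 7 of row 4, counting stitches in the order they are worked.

Row 4: (4-1) mod 4 = 3, so use chart row 4. Even row -> WS.
Chart row 4 tiled across columns 1-9: K P K2TOG K K P K2TOG K P
Wrong side: read the tiled row from column 9 down to 1 and exchange K with P (leave YO, K2TOG).
Row 4 as worked: K P K2TOG K P P K2TOG K P
The 7th stitch worked is K2TOG.

Result:
K2TOG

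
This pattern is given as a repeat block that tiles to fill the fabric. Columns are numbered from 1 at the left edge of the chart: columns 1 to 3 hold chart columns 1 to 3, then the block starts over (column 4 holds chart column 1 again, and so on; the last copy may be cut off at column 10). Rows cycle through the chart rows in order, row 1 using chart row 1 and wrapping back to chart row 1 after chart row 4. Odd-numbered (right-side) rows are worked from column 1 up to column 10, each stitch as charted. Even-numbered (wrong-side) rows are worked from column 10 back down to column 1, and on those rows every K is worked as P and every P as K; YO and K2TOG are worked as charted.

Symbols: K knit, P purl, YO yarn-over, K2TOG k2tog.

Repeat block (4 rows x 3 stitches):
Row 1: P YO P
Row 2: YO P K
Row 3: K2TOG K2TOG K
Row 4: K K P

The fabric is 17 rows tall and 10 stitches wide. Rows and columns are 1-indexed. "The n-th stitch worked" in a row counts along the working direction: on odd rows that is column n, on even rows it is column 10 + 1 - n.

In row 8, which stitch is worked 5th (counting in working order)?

== STITCH ==
K

Derivation:
Row 8 uses chart row ((8-1) mod 4)+1 = 4. Row 8 is even, so WS.
Chart row 4 tiled across columns 1-10: K K P K K P K K P K
WS row: flip the tiled sequence (start at column 10) and apply K<->P; YO and K2TOG stay.
Row 8 as worked: P K P P K P P K P P
Counting 5 along the worked row gives K.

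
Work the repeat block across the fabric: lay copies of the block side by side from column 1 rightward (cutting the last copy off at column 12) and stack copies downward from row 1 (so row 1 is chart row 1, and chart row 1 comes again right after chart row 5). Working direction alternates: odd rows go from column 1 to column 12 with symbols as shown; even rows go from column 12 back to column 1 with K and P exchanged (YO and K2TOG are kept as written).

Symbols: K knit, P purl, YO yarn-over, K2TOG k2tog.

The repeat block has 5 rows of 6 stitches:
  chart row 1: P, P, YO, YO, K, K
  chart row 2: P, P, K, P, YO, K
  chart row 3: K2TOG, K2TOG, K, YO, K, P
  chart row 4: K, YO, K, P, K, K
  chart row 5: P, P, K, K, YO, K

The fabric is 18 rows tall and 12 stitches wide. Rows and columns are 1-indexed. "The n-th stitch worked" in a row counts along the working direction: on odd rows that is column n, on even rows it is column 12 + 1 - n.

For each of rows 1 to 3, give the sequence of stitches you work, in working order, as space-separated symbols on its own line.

Rows as worked:
P P YO YO K K P P YO YO K K
P YO K P K K P YO K P K K
K2TOG K2TOG K YO K P K2TOG K2TOG K YO K P

Derivation:
Row 1: chart row 1, RS - tile across columns 1-12 and work as-is.
Row 2: chart row 2, WS - tiled (columns 1-12): P P K P YO K P P K P YO K; work from column 12 back to 1 with K<->P swapped.
Row 3: chart row 3, RS - tile across columns 1-12 and work as-is.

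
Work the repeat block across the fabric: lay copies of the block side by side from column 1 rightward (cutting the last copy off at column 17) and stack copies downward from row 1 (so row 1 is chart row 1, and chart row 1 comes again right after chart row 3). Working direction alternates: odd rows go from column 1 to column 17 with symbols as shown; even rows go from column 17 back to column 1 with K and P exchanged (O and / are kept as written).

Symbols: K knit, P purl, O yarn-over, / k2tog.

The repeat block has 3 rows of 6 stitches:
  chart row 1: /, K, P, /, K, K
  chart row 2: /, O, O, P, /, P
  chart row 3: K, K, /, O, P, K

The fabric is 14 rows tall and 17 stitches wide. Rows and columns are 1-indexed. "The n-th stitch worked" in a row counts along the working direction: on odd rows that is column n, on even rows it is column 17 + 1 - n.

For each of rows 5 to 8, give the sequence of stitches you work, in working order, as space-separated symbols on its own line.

Rows as worked:
/ O O P / P / O O P / P / O O P /
K O / P P P K O / P P P K O / P P
/ K P / K K / K P / K K / K P / K
/ K O O / K / K O O / K / K O O /

Derivation:
Row 5: chart row 2, RS - tile across columns 1-17 and work as-is.
Row 6: chart row 3, WS - tiled (columns 1-17): K K / O P K K K / O P K K K / O P; work from column 17 back to 1 with K<->P swapped.
Row 7: chart row 1, RS - tile across columns 1-17 and work as-is.
Row 8: chart row 2, WS - tiled (columns 1-17): / O O P / P / O O P / P / O O P /; work from column 17 back to 1 with K<->P swapped.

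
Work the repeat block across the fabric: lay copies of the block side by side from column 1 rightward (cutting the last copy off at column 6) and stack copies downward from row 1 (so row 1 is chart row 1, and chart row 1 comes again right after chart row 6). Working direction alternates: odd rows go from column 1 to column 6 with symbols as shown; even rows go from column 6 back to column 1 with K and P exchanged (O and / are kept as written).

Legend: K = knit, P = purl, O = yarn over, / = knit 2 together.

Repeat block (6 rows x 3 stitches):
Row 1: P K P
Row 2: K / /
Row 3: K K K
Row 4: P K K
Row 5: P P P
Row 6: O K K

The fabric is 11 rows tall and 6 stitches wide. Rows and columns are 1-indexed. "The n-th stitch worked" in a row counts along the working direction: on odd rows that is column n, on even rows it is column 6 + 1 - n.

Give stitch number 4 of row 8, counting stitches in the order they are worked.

Row 8: (8-1) mod 6 = 1, so use chart row 2. Even row -> WS.
Chart row 2 tiled across columns 1-6: K / / K / /
WS: work from column 6 back to column 1 (reverse the tiled row), swapping K<->P (O and / unchanged).
Row 8 as worked: / / P / / P
Stitch 4 in working order -> /

Result:
/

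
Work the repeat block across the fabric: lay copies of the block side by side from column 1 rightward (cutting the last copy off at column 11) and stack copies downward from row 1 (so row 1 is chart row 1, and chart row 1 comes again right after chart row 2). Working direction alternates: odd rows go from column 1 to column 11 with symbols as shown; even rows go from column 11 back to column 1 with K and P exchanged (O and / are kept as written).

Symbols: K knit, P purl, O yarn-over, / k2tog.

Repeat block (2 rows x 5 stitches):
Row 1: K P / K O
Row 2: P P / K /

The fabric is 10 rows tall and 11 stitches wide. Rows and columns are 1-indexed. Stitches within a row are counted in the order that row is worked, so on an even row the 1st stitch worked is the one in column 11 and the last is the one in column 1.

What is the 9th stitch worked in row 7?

Row 7 uses chart row ((7-1) mod 2)+1 = 1. Row 7 is odd, so RS.
Chart row 1 tiled across columns 1-11: K P / K O K P / K O K
Right side: take the tiled row as-is (worked left to right from column 1).
Counting 9 along the worked row gives K.

Stitch:
K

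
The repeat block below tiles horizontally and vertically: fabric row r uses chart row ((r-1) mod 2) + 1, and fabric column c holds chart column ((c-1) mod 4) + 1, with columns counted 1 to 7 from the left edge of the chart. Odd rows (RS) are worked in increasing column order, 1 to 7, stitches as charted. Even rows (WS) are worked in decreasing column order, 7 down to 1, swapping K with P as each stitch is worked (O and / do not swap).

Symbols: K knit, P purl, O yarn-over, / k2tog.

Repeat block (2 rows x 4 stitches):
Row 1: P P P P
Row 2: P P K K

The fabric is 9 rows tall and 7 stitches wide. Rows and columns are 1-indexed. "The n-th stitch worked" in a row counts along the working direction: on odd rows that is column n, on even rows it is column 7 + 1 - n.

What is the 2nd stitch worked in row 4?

== STITCH ==
K

Derivation:
For row 4: chart row = ((4-1) mod 2) + 1 = 2; this is a WS (even) row.
Chart row 2 tiled across columns 1-7: P P K K P P K
WS: work from column 7 back to column 1 (reverse the tiled row), swapping K<->P (O and / unchanged).
Row 4 as worked: P K K P P K K
Counting 2 along the worked row gives K.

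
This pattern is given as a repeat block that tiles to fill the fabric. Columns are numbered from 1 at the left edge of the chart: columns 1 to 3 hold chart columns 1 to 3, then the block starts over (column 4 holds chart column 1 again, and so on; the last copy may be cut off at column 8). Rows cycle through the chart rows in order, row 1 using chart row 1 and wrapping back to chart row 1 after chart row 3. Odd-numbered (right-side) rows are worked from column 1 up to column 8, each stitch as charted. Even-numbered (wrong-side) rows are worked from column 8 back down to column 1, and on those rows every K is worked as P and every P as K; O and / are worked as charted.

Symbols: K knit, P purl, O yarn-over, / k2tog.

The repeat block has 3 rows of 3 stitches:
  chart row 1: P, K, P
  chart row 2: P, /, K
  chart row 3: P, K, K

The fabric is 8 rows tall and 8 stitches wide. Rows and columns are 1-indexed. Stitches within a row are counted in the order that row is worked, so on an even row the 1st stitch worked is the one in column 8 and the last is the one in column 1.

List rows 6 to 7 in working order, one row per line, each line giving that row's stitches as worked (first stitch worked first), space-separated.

Row 6: chart row 3, WS - tiled (columns 1-8): P K K P K K P K; work from column 8 back to 1 with K<->P swapped.
Row 7: chart row 1, RS - tile across columns 1-8 and work as-is.

== ROWS AS WORKED ==
P K P P K P P K
P K P P K P P K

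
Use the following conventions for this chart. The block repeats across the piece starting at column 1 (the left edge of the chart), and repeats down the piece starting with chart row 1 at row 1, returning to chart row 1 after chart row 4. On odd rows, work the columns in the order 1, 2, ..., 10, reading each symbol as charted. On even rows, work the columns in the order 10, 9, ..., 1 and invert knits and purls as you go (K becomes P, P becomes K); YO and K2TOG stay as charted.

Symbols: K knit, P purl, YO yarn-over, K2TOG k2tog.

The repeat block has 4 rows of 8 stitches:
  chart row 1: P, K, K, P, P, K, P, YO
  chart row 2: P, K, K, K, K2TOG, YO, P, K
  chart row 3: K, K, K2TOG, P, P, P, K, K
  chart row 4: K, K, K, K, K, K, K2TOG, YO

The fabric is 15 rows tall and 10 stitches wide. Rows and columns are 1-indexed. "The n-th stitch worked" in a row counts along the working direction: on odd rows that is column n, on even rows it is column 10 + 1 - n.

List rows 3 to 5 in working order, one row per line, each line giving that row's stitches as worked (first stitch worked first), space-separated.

== ROWS AS WORKED ==
K K K2TOG P P P K K K K
P P YO K2TOG P P P P P P
P K K P P K P YO P K

Derivation:
Row 3: chart row 3, RS - tile across columns 1-10 and work as-is.
Row 4: chart row 4, WS - tiled (columns 1-10): K K K K K K K2TOG YO K K; work from column 10 back to 1 with K<->P swapped.
Row 5: chart row 1, RS - tile across columns 1-10 and work as-is.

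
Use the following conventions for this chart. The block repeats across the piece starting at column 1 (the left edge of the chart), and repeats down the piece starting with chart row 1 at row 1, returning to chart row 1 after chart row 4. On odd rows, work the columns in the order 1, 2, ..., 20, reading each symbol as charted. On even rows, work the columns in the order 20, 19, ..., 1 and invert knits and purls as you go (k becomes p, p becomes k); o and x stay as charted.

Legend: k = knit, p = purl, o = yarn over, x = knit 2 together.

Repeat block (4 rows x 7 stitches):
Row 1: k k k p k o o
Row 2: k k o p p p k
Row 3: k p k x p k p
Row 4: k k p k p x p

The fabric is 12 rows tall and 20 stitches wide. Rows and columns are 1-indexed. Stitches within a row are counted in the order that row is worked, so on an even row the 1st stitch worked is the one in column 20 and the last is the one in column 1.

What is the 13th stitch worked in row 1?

Row 1: (1-1) mod 4 = 0, so use chart row 1. Odd row -> RS.
Chart row 1 tiled across columns 1-20: k k k p k o o k k k p k o o k k k p k o
RS: work column 1 to column 20, symbols as charted — the tiled row is the row as worked.
The 13th stitch worked is o.

Result:
o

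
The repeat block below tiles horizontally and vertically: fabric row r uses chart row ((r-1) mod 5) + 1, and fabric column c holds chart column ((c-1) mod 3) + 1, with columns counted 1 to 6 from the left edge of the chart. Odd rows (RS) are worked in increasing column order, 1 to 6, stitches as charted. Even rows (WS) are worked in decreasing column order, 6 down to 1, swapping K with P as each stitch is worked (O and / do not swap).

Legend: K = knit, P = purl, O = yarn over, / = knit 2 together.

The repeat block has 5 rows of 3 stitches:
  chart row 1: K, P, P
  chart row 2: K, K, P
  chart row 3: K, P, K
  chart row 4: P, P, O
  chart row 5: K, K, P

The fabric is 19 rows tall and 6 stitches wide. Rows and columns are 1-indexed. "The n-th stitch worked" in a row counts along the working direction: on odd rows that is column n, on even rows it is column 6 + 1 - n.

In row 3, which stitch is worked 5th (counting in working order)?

Row 3: (3-1) mod 5 = 2, so use chart row 3. Odd row -> RS.
Chart row 3 tiled across columns 1-6: K P K K P K
Right side: take the tiled row as-is (worked left to right from column 1).
Counting 5 along the worked row gives P.

Stitch:
P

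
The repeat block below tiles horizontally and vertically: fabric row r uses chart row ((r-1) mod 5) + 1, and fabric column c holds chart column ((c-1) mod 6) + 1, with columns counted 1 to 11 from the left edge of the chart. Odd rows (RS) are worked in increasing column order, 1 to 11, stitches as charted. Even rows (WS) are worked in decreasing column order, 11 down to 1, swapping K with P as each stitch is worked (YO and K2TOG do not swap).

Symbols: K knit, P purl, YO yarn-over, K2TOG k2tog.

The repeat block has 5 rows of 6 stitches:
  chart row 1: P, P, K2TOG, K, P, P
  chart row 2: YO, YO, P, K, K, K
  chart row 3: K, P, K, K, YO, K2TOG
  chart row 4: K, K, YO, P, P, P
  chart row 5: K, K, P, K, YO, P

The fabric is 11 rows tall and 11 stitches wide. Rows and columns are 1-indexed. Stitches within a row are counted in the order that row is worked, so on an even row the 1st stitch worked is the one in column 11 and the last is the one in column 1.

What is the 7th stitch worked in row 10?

Result:
YO

Derivation:
Row 10: (10-1) mod 5 = 4, so use chart row 5. Even row -> WS.
Chart row 5 tiled across columns 1-11: K K P K YO P K K P K YO
WS row: flip the tiled sequence (start at column 11) and apply K<->P; YO and K2TOG stay.
Row 10 as worked: YO P K P P K YO P K P P
The 7th stitch worked is YO.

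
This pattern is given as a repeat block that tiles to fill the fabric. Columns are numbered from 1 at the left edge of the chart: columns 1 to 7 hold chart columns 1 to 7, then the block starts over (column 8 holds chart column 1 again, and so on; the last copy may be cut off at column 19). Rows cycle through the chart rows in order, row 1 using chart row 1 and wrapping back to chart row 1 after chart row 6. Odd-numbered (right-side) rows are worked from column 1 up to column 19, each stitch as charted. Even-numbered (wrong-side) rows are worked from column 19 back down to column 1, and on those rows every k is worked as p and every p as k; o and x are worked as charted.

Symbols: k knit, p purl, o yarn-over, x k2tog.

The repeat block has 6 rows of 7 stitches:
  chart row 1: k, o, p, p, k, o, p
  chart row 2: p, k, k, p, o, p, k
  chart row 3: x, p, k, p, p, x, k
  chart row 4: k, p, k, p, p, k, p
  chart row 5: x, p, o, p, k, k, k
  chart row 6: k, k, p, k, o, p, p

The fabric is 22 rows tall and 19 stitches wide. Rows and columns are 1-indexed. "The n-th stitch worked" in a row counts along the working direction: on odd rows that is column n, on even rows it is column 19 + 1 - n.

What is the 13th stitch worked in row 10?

Row 10 uses chart row ((10-1) mod 6)+1 = 4. Row 10 is even, so WS.
Chart row 4 tiled across columns 1-19: k p k p p k p k p k p p k p k p k p p
WS row: flip the tiled sequence (start at column 19) and apply k<->p; o and x stay.
Row 10 as worked: k k p k p k p k k p k p k p k k p k p
Stitch 13 in working order -> k

== STITCH ==
k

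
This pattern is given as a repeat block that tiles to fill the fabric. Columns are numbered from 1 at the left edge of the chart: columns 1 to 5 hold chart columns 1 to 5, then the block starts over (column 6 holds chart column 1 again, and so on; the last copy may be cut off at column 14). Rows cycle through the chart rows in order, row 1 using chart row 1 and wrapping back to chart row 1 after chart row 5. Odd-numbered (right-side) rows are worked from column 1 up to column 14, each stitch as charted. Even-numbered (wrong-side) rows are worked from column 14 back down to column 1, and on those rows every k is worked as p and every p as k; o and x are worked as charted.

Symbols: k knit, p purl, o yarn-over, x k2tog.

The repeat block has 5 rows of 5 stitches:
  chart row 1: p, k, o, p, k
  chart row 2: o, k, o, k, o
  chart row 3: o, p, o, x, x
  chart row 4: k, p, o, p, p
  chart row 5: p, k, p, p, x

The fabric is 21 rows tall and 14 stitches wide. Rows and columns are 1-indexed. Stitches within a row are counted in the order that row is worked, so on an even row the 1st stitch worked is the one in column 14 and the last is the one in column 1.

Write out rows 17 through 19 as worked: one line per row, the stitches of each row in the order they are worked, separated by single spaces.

Row 17: chart row 2, RS - tile across columns 1-14 and work as-is.
Row 18: chart row 3, WS - tiled (columns 1-14): o p o x x o p o x x o p o x; work from column 14 back to 1 with k<->p swapped.
Row 19: chart row 4, RS - tile across columns 1-14 and work as-is.

Rows as worked:
o k o k o o k o k o o k o k
x o k o x x o k o x x o k o
k p o p p k p o p p k p o p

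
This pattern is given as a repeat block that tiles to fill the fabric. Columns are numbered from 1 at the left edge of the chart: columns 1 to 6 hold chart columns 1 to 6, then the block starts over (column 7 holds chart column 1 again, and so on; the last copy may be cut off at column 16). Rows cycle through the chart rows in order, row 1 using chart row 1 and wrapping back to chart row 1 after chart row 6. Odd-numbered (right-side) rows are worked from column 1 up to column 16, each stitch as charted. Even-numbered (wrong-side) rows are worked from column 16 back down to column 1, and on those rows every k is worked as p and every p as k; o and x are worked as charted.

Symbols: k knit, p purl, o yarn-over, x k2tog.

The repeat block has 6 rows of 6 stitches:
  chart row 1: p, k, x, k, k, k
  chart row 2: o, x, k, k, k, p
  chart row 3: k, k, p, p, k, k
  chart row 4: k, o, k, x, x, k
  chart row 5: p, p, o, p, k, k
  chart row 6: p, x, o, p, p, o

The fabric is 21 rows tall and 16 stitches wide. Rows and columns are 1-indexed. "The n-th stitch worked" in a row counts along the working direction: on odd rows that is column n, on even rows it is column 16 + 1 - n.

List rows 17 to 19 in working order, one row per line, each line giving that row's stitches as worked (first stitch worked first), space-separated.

Rows as worked:
p p o p k k p p o p k k p p o p
k o x k o k k o x k o k k o x k
p k x k k k p k x k k k p k x k

Derivation:
Row 17: chart row 5, RS - tile across columns 1-16 and work as-is.
Row 18: chart row 6, WS - tiled (columns 1-16): p x o p p o p x o p p o p x o p; work from column 16 back to 1 with k<->p swapped.
Row 19: chart row 1, RS - tile across columns 1-16 and work as-is.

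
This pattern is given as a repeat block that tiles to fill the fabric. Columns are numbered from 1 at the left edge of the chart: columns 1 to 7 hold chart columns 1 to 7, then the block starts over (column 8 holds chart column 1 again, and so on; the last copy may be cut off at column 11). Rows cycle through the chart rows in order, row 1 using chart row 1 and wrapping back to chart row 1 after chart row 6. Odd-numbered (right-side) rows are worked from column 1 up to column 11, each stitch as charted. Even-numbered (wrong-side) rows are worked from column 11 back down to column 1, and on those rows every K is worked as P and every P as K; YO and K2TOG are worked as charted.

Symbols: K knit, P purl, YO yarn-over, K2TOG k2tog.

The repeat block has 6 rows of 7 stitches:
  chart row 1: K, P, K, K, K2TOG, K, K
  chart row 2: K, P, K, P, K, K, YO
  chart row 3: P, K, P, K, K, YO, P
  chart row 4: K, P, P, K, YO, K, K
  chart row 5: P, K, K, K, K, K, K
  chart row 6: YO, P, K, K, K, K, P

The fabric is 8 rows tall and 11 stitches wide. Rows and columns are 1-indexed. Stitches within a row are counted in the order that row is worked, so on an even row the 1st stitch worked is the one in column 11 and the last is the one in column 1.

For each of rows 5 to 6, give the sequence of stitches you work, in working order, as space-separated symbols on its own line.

Row 5: chart row 5, RS - tile across columns 1-11 and work as-is.
Row 6: chart row 6, WS - tiled (columns 1-11): YO P K K K K P YO P K K; work from column 11 back to 1 with K<->P swapped.

Result:
P K K K K K K P K K K
P P K YO K P P P P K YO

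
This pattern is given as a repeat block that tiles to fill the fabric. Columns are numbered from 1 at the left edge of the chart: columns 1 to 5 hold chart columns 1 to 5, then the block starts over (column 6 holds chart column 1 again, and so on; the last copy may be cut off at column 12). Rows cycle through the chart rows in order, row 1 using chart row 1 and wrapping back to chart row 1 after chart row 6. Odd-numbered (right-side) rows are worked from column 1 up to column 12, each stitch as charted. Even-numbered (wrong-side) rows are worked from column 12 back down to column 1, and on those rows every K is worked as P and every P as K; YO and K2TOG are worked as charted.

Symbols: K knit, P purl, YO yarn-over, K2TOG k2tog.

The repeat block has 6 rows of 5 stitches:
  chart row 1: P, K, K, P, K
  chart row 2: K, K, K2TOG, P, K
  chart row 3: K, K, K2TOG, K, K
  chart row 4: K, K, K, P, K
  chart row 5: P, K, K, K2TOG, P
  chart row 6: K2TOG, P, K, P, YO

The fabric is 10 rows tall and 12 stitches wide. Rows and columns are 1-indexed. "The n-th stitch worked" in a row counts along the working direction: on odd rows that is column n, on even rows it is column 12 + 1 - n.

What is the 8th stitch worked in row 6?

For row 6: chart row = ((6-1) mod 6) + 1 = 6; this is a WS (even) row.
Chart row 6 tiled across columns 1-12: K2TOG P K P YO K2TOG P K P YO K2TOG P
Wrong side: read the tiled row from column 12 down to 1 and exchange K with P (leave YO, K2TOG).
Row 6 as worked: K K2TOG YO K P K K2TOG YO K P K K2TOG
Counting 8 along the worked row gives YO.

Stitch:
YO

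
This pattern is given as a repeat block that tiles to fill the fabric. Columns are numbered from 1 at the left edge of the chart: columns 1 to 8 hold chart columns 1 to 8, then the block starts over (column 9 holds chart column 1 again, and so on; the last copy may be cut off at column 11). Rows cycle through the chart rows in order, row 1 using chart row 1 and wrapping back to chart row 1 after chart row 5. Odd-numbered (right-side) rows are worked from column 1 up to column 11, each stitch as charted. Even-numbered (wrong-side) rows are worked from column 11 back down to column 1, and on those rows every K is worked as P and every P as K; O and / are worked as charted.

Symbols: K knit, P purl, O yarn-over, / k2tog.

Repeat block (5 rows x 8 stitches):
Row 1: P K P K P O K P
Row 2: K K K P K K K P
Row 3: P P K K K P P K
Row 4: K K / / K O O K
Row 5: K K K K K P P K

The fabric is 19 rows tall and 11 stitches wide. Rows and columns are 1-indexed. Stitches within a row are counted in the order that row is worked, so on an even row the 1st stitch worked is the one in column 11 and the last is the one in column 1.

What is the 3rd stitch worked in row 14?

For row 14: chart row = ((14-1) mod 5) + 1 = 4; this is a WS (even) row.
Chart row 4 tiled across columns 1-11: K K / / K O O K K K /
WS row: flip the tiled sequence (start at column 11) and apply K<->P; O and / stay.
Row 14 as worked: / P P P O O P / / P P
Counting 3 along the worked row gives P.

== STITCH ==
P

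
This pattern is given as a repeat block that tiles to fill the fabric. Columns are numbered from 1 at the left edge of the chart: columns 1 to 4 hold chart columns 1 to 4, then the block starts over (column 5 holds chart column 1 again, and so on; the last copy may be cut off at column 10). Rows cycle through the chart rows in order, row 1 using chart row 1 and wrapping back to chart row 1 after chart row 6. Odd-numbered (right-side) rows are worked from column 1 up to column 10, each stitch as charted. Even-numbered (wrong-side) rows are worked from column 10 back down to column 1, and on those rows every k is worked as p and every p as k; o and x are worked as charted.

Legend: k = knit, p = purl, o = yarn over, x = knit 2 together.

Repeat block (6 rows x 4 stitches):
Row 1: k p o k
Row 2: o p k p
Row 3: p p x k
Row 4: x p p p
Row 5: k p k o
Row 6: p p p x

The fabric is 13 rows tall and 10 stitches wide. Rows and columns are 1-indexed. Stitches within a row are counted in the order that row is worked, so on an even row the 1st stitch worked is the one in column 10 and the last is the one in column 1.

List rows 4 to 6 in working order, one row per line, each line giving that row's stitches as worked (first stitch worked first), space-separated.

Row 4: chart row 4, WS - tiled (columns 1-10): x p p p x p p p x p; work from column 10 back to 1 with k<->p swapped.
Row 5: chart row 5, RS - tile across columns 1-10 and work as-is.
Row 6: chart row 6, WS - tiled (columns 1-10): p p p x p p p x p p; work from column 10 back to 1 with k<->p swapped.

Result:
k x k k k x k k k x
k p k o k p k o k p
k k x k k k x k k k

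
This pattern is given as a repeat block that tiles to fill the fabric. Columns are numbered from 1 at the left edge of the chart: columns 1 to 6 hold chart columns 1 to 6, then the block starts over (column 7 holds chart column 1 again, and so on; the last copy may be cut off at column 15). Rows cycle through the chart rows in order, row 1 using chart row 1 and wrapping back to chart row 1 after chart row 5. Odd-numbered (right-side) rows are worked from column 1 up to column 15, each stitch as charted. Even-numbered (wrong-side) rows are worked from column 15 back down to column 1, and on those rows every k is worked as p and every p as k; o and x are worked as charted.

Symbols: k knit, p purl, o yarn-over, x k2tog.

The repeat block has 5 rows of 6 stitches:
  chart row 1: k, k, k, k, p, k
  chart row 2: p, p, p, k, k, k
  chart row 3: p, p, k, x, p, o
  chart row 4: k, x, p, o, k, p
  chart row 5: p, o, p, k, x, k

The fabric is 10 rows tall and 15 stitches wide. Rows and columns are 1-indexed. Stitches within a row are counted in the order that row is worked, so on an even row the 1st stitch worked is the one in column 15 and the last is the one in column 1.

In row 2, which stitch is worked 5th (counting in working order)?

== STITCH ==
p

Derivation:
Row 2 uses chart row ((2-1) mod 5)+1 = 2. Row 2 is even, so WS.
Chart row 2 tiled across columns 1-15: p p p k k k p p p k k k p p p
WS row: flip the tiled sequence (start at column 15) and apply k<->p; o and x stay.
Row 2 as worked: k k k p p p k k k p p p k k k
The 5th stitch worked is p.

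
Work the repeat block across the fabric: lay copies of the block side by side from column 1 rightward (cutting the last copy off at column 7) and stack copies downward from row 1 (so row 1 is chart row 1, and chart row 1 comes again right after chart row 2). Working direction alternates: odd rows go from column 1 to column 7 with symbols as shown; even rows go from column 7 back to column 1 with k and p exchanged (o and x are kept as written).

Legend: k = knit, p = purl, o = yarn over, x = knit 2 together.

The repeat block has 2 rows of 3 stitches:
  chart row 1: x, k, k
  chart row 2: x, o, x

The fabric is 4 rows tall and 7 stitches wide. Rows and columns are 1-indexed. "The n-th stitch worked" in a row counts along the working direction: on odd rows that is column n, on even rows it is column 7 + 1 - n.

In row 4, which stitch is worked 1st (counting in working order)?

For row 4: chart row = ((4-1) mod 2) + 1 = 2; this is a WS (even) row.
Chart row 2 tiled across columns 1-7: x o x x o x x
WS row: flip the tiled sequence (start at column 7) and apply k<->p; o and x stay.
Row 4 as worked: x x o x x o x
Stitch 1 in working order -> x

Stitch:
x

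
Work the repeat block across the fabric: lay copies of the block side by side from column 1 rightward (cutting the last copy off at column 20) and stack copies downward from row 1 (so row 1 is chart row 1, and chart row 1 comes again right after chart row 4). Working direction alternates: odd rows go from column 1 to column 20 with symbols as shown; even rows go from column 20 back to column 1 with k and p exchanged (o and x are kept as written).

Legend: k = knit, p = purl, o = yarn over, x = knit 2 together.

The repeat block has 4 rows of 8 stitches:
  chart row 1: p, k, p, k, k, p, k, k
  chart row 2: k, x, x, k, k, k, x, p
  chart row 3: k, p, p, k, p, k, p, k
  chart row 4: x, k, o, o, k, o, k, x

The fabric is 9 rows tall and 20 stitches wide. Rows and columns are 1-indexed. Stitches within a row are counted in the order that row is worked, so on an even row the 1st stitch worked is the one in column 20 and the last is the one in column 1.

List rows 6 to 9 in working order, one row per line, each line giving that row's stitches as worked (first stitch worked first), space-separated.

Rows as worked:
p x x p k x p p p x x p k x p p p x x p
k p p k p k p k k p p k p k p k k p p k
o o p x x p o p o o p x x p o p o o p x
p k p k k p k k p k p k k p k k p k p k

Derivation:
Row 6: chart row 2, WS - tiled (columns 1-20): k x x k k k x p k x x k k k x p k x x k; work from column 20 back to 1 with k<->p swapped.
Row 7: chart row 3, RS - tile across columns 1-20 and work as-is.
Row 8: chart row 4, WS - tiled (columns 1-20): x k o o k o k x x k o o k o k x x k o o; work from column 20 back to 1 with k<->p swapped.
Row 9: chart row 1, RS - tile across columns 1-20 and work as-is.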